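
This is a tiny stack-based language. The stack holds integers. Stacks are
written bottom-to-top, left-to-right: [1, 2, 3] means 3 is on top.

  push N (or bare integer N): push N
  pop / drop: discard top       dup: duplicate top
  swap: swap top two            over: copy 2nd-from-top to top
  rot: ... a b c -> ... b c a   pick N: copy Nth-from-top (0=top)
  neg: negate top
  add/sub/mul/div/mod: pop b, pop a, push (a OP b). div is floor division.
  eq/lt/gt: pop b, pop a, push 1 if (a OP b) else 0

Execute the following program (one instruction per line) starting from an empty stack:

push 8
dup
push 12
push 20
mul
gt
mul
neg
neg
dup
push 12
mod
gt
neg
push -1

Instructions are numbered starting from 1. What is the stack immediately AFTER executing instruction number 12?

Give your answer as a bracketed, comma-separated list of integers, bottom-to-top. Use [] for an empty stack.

Answer: [0, 0]

Derivation:
Step 1 ('push 8'): [8]
Step 2 ('dup'): [8, 8]
Step 3 ('push 12'): [8, 8, 12]
Step 4 ('push 20'): [8, 8, 12, 20]
Step 5 ('mul'): [8, 8, 240]
Step 6 ('gt'): [8, 0]
Step 7 ('mul'): [0]
Step 8 ('neg'): [0]
Step 9 ('neg'): [0]
Step 10 ('dup'): [0, 0]
Step 11 ('push 12'): [0, 0, 12]
Step 12 ('mod'): [0, 0]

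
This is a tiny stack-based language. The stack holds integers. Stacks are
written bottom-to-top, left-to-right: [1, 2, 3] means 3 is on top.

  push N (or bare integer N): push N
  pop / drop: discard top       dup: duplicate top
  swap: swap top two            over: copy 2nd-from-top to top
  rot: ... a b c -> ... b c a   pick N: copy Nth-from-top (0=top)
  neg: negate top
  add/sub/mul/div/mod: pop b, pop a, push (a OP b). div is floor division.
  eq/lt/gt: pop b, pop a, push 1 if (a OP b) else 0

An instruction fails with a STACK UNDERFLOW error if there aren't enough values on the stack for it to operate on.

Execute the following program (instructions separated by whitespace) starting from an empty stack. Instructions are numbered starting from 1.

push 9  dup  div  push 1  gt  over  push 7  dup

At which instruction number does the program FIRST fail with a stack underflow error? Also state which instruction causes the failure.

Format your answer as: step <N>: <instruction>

Answer: step 6: over

Derivation:
Step 1 ('push 9'): stack = [9], depth = 1
Step 2 ('dup'): stack = [9, 9], depth = 2
Step 3 ('div'): stack = [1], depth = 1
Step 4 ('push 1'): stack = [1, 1], depth = 2
Step 5 ('gt'): stack = [0], depth = 1
Step 6 ('over'): needs 2 value(s) but depth is 1 — STACK UNDERFLOW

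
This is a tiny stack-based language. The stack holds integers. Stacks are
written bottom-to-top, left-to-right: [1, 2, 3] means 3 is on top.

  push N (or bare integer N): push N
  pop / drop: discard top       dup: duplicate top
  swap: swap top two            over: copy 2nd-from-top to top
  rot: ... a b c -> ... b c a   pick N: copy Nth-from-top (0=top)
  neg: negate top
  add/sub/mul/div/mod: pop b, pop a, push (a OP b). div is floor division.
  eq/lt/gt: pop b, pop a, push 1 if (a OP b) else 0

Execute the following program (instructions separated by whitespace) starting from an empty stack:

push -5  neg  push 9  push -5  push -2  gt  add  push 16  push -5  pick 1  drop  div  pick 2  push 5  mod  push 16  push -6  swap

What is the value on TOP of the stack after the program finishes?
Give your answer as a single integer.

After 'push -5': [-5]
After 'neg': [5]
After 'push 9': [5, 9]
After 'push -5': [5, 9, -5]
After 'push -2': [5, 9, -5, -2]
After 'gt': [5, 9, 0]
After 'add': [5, 9]
After 'push 16': [5, 9, 16]
After 'push -5': [5, 9, 16, -5]
After 'pick 1': [5, 9, 16, -5, 16]
After 'drop': [5, 9, 16, -5]
After 'div': [5, 9, -4]
After 'pick 2': [5, 9, -4, 5]
After 'push 5': [5, 9, -4, 5, 5]
After 'mod': [5, 9, -4, 0]
After 'push 16': [5, 9, -4, 0, 16]
After 'push -6': [5, 9, -4, 0, 16, -6]
After 'swap': [5, 9, -4, 0, -6, 16]

Answer: 16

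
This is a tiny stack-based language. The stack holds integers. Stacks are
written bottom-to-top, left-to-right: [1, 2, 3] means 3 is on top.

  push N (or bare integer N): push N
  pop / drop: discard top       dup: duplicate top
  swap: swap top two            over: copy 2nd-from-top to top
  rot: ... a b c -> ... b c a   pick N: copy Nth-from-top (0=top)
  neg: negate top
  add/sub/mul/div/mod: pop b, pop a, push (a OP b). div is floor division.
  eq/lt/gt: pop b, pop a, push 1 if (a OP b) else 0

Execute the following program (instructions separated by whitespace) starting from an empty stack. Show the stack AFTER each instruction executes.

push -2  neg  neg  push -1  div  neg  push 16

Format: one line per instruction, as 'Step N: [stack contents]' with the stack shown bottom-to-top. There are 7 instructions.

Step 1: [-2]
Step 2: [2]
Step 3: [-2]
Step 4: [-2, -1]
Step 5: [2]
Step 6: [-2]
Step 7: [-2, 16]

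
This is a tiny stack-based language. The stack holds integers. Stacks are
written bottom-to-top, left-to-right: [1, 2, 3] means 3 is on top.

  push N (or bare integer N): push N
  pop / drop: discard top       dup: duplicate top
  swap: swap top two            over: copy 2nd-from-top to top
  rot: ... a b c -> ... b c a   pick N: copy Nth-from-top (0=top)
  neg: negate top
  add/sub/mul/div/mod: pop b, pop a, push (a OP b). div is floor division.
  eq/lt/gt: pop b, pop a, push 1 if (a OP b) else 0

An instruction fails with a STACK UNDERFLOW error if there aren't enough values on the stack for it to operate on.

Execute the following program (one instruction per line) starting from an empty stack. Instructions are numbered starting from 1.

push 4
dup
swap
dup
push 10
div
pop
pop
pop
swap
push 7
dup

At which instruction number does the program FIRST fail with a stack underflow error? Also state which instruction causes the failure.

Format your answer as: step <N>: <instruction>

Answer: step 10: swap

Derivation:
Step 1 ('push 4'): stack = [4], depth = 1
Step 2 ('dup'): stack = [4, 4], depth = 2
Step 3 ('swap'): stack = [4, 4], depth = 2
Step 4 ('dup'): stack = [4, 4, 4], depth = 3
Step 5 ('push 10'): stack = [4, 4, 4, 10], depth = 4
Step 6 ('div'): stack = [4, 4, 0], depth = 3
Step 7 ('pop'): stack = [4, 4], depth = 2
Step 8 ('pop'): stack = [4], depth = 1
Step 9 ('pop'): stack = [], depth = 0
Step 10 ('swap'): needs 2 value(s) but depth is 0 — STACK UNDERFLOW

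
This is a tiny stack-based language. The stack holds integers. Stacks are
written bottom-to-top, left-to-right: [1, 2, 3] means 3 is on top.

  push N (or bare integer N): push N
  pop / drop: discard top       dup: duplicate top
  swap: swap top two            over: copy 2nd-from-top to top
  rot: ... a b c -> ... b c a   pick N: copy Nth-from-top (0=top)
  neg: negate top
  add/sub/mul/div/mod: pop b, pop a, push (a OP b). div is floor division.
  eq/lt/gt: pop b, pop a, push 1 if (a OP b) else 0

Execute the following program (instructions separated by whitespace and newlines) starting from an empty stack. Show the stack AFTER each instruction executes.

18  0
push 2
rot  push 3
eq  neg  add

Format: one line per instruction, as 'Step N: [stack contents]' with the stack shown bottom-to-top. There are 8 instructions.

Step 1: [18]
Step 2: [18, 0]
Step 3: [18, 0, 2]
Step 4: [0, 2, 18]
Step 5: [0, 2, 18, 3]
Step 6: [0, 2, 0]
Step 7: [0, 2, 0]
Step 8: [0, 2]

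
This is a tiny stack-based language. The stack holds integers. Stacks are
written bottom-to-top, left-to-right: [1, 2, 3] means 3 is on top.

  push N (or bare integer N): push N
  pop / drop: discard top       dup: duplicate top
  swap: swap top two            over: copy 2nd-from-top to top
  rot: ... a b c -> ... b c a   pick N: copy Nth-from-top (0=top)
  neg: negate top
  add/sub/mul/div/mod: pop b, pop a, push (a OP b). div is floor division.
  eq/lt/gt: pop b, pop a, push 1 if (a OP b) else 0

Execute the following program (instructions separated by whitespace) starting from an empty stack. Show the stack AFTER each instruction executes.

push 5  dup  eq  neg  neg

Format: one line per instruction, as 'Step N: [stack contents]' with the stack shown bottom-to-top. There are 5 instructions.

Step 1: [5]
Step 2: [5, 5]
Step 3: [1]
Step 4: [-1]
Step 5: [1]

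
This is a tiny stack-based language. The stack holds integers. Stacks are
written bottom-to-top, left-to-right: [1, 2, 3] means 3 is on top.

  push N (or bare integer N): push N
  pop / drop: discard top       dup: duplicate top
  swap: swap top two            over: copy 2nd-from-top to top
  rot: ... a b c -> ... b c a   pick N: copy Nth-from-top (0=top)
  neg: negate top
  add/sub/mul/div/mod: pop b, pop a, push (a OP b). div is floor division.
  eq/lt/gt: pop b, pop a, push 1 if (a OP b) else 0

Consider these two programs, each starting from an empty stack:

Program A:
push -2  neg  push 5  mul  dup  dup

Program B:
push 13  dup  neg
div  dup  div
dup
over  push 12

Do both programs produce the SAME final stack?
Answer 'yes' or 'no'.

Answer: no

Derivation:
Program A trace:
  After 'push -2': [-2]
  After 'neg': [2]
  After 'push 5': [2, 5]
  After 'mul': [10]
  After 'dup': [10, 10]
  After 'dup': [10, 10, 10]
Program A final stack: [10, 10, 10]

Program B trace:
  After 'push 13': [13]
  After 'dup': [13, 13]
  After 'neg': [13, -13]
  After 'div': [-1]
  After 'dup': [-1, -1]
  After 'div': [1]
  After 'dup': [1, 1]
  After 'over': [1, 1, 1]
  After 'push 12': [1, 1, 1, 12]
Program B final stack: [1, 1, 1, 12]
Same: no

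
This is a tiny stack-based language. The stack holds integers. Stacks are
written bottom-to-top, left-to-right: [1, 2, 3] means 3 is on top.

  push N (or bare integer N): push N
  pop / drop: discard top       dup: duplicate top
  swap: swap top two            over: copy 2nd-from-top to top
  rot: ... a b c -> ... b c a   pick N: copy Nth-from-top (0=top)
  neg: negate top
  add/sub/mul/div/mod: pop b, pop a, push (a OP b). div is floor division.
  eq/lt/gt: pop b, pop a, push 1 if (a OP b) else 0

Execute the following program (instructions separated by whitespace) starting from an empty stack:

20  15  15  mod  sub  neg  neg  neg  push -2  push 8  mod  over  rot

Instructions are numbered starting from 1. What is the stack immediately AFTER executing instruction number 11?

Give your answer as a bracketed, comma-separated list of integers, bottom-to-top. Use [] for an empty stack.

Step 1 ('20'): [20]
Step 2 ('15'): [20, 15]
Step 3 ('15'): [20, 15, 15]
Step 4 ('mod'): [20, 0]
Step 5 ('sub'): [20]
Step 6 ('neg'): [-20]
Step 7 ('neg'): [20]
Step 8 ('neg'): [-20]
Step 9 ('push -2'): [-20, -2]
Step 10 ('push 8'): [-20, -2, 8]
Step 11 ('mod'): [-20, 6]

Answer: [-20, 6]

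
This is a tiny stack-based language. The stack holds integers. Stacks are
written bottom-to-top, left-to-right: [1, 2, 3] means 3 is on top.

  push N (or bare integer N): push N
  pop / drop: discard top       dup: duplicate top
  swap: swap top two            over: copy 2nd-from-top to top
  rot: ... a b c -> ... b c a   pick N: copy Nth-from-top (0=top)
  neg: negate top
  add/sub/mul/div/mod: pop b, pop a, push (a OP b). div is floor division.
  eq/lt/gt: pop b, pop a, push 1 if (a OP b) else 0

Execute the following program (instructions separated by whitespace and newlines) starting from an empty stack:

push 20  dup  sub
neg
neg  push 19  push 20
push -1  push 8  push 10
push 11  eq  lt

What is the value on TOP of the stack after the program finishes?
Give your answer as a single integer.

After 'push 20': [20]
After 'dup': [20, 20]
After 'sub': [0]
After 'neg': [0]
After 'neg': [0]
After 'push 19': [0, 19]
After 'push 20': [0, 19, 20]
After 'push -1': [0, 19, 20, -1]
After 'push 8': [0, 19, 20, -1, 8]
After 'push 10': [0, 19, 20, -1, 8, 10]
After 'push 11': [0, 19, 20, -1, 8, 10, 11]
After 'eq': [0, 19, 20, -1, 8, 0]
After 'lt': [0, 19, 20, -1, 0]

Answer: 0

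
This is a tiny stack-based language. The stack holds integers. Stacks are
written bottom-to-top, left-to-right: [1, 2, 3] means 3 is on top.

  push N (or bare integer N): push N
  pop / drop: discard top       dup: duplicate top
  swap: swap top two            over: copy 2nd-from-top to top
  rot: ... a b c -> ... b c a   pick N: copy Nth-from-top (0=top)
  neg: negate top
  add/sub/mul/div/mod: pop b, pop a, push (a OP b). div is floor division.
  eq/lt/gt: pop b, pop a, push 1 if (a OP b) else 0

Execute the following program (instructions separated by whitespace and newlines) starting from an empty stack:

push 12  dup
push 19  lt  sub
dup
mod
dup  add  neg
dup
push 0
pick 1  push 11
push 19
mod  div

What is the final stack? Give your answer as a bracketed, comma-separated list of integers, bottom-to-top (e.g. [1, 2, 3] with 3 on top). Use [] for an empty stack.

After 'push 12': [12]
After 'dup': [12, 12]
After 'push 19': [12, 12, 19]
After 'lt': [12, 1]
After 'sub': [11]
After 'dup': [11, 11]
After 'mod': [0]
After 'dup': [0, 0]
After 'add': [0]
After 'neg': [0]
After 'dup': [0, 0]
After 'push 0': [0, 0, 0]
After 'pick 1': [0, 0, 0, 0]
After 'push 11': [0, 0, 0, 0, 11]
After 'push 19': [0, 0, 0, 0, 11, 19]
After 'mod': [0, 0, 0, 0, 11]
After 'div': [0, 0, 0, 0]

Answer: [0, 0, 0, 0]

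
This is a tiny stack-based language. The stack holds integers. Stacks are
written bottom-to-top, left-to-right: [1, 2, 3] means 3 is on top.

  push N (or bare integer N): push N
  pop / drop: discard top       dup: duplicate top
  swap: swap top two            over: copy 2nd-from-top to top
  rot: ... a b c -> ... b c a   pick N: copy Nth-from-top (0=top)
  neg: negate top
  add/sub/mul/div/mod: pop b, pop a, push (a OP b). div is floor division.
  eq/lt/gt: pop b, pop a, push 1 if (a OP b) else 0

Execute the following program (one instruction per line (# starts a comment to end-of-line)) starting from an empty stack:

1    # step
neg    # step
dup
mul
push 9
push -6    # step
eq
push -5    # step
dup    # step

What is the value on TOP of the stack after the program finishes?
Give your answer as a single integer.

After 'push 1': [1]
After 'neg': [-1]
After 'dup': [-1, -1]
After 'mul': [1]
After 'push 9': [1, 9]
After 'push -6': [1, 9, -6]
After 'eq': [1, 0]
After 'push -5': [1, 0, -5]
After 'dup': [1, 0, -5, -5]

Answer: -5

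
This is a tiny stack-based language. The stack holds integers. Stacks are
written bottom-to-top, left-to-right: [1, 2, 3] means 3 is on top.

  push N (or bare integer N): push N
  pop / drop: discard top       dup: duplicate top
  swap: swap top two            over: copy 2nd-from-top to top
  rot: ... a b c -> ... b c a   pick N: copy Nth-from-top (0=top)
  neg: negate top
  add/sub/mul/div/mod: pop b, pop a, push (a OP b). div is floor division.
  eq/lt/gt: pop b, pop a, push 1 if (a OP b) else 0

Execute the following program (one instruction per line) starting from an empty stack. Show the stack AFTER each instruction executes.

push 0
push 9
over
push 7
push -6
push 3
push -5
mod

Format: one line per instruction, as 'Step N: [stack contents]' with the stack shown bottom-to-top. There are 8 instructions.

Step 1: [0]
Step 2: [0, 9]
Step 3: [0, 9, 0]
Step 4: [0, 9, 0, 7]
Step 5: [0, 9, 0, 7, -6]
Step 6: [0, 9, 0, 7, -6, 3]
Step 7: [0, 9, 0, 7, -6, 3, -5]
Step 8: [0, 9, 0, 7, -6, -2]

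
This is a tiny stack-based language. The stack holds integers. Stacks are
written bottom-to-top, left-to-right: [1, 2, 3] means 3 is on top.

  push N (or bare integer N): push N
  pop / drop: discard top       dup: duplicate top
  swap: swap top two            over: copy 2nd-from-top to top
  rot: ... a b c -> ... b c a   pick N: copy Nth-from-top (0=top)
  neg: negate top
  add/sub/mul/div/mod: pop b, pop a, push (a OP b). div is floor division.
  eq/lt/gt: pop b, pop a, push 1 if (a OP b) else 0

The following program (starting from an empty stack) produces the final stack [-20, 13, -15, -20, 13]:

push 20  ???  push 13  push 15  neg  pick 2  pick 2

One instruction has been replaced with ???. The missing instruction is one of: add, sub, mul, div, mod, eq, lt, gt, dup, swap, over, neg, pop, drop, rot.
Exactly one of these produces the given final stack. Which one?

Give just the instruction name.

Answer: neg

Derivation:
Stack before ???: [20]
Stack after ???:  [-20]
The instruction that transforms [20] -> [-20] is: neg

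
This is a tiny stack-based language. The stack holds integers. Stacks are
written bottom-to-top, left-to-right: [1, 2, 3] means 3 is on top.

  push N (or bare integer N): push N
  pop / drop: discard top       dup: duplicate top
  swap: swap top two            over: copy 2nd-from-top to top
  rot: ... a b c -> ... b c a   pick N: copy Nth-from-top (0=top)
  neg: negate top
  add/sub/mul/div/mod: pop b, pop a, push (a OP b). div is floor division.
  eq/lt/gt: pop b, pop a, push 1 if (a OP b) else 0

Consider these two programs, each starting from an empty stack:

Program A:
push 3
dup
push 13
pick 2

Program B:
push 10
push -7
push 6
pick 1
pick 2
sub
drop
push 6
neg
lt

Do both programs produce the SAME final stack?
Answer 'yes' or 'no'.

Answer: no

Derivation:
Program A trace:
  After 'push 3': [3]
  After 'dup': [3, 3]
  After 'push 13': [3, 3, 13]
  After 'pick 2': [3, 3, 13, 3]
Program A final stack: [3, 3, 13, 3]

Program B trace:
  After 'push 10': [10]
  After 'push -7': [10, -7]
  After 'push 6': [10, -7, 6]
  After 'pick 1': [10, -7, 6, -7]
  After 'pick 2': [10, -7, 6, -7, -7]
  After 'sub': [10, -7, 6, 0]
  After 'drop': [10, -7, 6]
  After 'push 6': [10, -7, 6, 6]
  After 'neg': [10, -7, 6, -6]
  After 'lt': [10, -7, 0]
Program B final stack: [10, -7, 0]
Same: no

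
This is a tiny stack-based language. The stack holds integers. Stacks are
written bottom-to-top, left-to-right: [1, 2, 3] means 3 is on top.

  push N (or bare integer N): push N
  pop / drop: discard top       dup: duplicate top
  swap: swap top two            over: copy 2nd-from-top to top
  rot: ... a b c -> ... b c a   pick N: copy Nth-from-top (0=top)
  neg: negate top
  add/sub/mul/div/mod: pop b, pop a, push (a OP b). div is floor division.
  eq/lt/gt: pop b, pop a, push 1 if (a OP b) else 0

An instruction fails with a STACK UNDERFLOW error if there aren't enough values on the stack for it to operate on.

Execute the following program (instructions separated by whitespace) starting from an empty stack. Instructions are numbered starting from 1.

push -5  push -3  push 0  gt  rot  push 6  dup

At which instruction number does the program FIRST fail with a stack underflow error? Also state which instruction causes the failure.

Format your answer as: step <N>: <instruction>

Step 1 ('push -5'): stack = [-5], depth = 1
Step 2 ('push -3'): stack = [-5, -3], depth = 2
Step 3 ('push 0'): stack = [-5, -3, 0], depth = 3
Step 4 ('gt'): stack = [-5, 0], depth = 2
Step 5 ('rot'): needs 3 value(s) but depth is 2 — STACK UNDERFLOW

Answer: step 5: rot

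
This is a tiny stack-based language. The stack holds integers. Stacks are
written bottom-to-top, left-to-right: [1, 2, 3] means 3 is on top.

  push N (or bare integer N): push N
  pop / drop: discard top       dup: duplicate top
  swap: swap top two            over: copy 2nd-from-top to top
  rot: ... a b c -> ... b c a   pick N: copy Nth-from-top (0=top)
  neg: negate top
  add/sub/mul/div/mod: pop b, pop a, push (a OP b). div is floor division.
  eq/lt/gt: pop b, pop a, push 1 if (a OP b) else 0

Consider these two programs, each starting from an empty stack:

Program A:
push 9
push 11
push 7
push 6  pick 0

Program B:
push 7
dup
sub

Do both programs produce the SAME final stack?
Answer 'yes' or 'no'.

Program A trace:
  After 'push 9': [9]
  After 'push 11': [9, 11]
  After 'push 7': [9, 11, 7]
  After 'push 6': [9, 11, 7, 6]
  After 'pick 0': [9, 11, 7, 6, 6]
Program A final stack: [9, 11, 7, 6, 6]

Program B trace:
  After 'push 7': [7]
  After 'dup': [7, 7]
  After 'sub': [0]
Program B final stack: [0]
Same: no

Answer: no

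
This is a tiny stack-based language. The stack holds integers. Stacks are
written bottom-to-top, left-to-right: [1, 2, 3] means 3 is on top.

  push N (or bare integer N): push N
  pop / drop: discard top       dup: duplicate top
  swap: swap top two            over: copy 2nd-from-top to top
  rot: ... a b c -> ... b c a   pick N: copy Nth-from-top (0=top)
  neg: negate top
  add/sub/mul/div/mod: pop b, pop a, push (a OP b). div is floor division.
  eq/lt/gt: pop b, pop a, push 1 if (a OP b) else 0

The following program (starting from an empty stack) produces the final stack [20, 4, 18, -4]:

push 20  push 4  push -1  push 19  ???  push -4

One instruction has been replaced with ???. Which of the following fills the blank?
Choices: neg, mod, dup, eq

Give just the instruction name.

Stack before ???: [20, 4, -1, 19]
Stack after ???:  [20, 4, 18]
Checking each choice:
  neg: produces [20, 4, -1, -19, -4]
  mod: MATCH
  dup: produces [20, 4, -1, 19, 19, -4]
  eq: produces [20, 4, 0, -4]


Answer: mod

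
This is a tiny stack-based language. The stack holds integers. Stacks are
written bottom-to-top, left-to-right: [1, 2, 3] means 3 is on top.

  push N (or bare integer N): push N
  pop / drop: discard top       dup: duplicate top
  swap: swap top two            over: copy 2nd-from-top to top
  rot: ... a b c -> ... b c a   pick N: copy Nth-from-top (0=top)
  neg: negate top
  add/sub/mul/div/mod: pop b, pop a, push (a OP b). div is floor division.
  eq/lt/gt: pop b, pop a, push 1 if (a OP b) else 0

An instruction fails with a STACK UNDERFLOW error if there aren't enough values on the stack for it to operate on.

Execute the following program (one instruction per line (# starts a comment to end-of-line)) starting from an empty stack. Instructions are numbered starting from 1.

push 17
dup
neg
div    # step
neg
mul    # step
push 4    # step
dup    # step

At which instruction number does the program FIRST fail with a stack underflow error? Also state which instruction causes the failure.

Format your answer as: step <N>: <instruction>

Answer: step 6: mul

Derivation:
Step 1 ('push 17'): stack = [17], depth = 1
Step 2 ('dup'): stack = [17, 17], depth = 2
Step 3 ('neg'): stack = [17, -17], depth = 2
Step 4 ('div'): stack = [-1], depth = 1
Step 5 ('neg'): stack = [1], depth = 1
Step 6 ('mul'): needs 2 value(s) but depth is 1 — STACK UNDERFLOW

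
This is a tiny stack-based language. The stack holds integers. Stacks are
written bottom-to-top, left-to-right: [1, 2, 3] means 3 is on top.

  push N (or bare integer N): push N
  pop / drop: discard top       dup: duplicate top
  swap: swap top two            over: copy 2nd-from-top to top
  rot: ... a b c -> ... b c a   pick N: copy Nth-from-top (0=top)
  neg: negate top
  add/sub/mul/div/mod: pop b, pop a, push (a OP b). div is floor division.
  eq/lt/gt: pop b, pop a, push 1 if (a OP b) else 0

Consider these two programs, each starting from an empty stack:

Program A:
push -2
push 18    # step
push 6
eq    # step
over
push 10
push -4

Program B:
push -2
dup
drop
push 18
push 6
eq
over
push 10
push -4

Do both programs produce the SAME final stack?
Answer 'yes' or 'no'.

Answer: yes

Derivation:
Program A trace:
  After 'push -2': [-2]
  After 'push 18': [-2, 18]
  After 'push 6': [-2, 18, 6]
  After 'eq': [-2, 0]
  After 'over': [-2, 0, -2]
  After 'push 10': [-2, 0, -2, 10]
  After 'push -4': [-2, 0, -2, 10, -4]
Program A final stack: [-2, 0, -2, 10, -4]

Program B trace:
  After 'push -2': [-2]
  After 'dup': [-2, -2]
  After 'drop': [-2]
  After 'push 18': [-2, 18]
  After 'push 6': [-2, 18, 6]
  After 'eq': [-2, 0]
  After 'over': [-2, 0, -2]
  After 'push 10': [-2, 0, -2, 10]
  After 'push -4': [-2, 0, -2, 10, -4]
Program B final stack: [-2, 0, -2, 10, -4]
Same: yes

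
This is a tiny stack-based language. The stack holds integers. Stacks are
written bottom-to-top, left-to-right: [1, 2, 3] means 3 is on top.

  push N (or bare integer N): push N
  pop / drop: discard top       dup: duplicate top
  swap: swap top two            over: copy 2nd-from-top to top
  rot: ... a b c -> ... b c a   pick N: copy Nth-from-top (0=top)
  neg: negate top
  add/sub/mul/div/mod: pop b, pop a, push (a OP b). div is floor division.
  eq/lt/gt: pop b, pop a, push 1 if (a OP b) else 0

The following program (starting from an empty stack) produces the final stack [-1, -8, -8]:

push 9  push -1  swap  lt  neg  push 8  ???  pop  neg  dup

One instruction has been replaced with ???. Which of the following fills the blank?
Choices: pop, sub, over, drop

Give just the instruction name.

Answer: over

Derivation:
Stack before ???: [-1, 8]
Stack after ???:  [-1, 8, -1]
Checking each choice:
  pop: stack underflow (need 1, have 0)
  sub: stack underflow (need 1, have 0)
  over: MATCH
  drop: stack underflow (need 1, have 0)


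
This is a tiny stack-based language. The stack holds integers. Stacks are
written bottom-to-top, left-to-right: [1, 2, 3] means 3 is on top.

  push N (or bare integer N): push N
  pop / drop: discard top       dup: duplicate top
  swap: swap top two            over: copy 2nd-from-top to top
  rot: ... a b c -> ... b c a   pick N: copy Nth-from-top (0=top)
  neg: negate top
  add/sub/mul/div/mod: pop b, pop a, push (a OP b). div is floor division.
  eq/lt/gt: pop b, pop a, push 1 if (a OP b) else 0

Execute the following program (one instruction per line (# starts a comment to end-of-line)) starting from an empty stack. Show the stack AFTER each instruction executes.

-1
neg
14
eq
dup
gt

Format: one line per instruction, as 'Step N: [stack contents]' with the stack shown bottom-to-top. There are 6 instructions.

Step 1: [-1]
Step 2: [1]
Step 3: [1, 14]
Step 4: [0]
Step 5: [0, 0]
Step 6: [0]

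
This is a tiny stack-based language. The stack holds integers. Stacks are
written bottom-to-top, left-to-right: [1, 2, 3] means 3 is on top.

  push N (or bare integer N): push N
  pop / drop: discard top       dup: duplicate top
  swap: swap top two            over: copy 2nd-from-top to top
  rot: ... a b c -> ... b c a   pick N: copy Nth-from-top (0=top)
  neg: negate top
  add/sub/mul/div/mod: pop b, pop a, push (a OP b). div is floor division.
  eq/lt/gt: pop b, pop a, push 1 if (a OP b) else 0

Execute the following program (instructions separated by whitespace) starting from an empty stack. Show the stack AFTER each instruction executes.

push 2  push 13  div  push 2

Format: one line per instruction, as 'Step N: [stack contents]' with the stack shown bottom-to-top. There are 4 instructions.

Step 1: [2]
Step 2: [2, 13]
Step 3: [0]
Step 4: [0, 2]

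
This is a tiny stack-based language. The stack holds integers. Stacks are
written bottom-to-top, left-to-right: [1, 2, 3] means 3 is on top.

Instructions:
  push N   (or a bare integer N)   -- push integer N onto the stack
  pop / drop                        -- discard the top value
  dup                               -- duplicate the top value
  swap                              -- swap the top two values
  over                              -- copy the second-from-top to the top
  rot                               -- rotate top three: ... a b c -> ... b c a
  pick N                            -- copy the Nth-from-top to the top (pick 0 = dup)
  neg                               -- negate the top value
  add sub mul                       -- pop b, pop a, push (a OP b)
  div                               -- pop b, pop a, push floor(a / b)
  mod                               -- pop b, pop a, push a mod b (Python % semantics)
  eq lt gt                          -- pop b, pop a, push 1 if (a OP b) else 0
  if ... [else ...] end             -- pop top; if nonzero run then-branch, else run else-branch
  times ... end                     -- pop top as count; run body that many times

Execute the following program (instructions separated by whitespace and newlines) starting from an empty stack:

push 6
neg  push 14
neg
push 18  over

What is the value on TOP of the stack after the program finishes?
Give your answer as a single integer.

After 'push 6': [6]
After 'neg': [-6]
After 'push 14': [-6, 14]
After 'neg': [-6, -14]
After 'push 18': [-6, -14, 18]
After 'over': [-6, -14, 18, -14]

Answer: -14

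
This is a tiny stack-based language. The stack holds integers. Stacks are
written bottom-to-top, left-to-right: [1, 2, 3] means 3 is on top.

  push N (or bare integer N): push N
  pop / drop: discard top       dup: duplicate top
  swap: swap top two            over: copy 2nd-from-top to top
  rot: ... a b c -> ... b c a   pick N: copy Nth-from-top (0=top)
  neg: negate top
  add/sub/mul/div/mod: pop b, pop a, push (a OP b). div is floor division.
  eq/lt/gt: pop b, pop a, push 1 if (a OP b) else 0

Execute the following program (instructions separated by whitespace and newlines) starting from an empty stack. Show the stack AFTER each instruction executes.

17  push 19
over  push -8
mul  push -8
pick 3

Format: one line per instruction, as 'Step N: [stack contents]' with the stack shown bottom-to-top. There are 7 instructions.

Step 1: [17]
Step 2: [17, 19]
Step 3: [17, 19, 17]
Step 4: [17, 19, 17, -8]
Step 5: [17, 19, -136]
Step 6: [17, 19, -136, -8]
Step 7: [17, 19, -136, -8, 17]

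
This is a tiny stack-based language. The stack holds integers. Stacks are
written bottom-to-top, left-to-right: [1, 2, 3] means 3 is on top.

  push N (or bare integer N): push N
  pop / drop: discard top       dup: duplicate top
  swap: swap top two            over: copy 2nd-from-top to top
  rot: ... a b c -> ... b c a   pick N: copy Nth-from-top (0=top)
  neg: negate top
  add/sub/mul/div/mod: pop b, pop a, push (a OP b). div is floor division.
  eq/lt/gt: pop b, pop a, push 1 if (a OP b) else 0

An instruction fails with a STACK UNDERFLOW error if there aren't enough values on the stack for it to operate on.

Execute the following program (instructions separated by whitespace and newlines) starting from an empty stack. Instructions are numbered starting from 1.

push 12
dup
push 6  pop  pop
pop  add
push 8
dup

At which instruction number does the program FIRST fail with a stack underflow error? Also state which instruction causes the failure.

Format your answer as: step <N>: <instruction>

Step 1 ('push 12'): stack = [12], depth = 1
Step 2 ('dup'): stack = [12, 12], depth = 2
Step 3 ('push 6'): stack = [12, 12, 6], depth = 3
Step 4 ('pop'): stack = [12, 12], depth = 2
Step 5 ('pop'): stack = [12], depth = 1
Step 6 ('pop'): stack = [], depth = 0
Step 7 ('add'): needs 2 value(s) but depth is 0 — STACK UNDERFLOW

Answer: step 7: add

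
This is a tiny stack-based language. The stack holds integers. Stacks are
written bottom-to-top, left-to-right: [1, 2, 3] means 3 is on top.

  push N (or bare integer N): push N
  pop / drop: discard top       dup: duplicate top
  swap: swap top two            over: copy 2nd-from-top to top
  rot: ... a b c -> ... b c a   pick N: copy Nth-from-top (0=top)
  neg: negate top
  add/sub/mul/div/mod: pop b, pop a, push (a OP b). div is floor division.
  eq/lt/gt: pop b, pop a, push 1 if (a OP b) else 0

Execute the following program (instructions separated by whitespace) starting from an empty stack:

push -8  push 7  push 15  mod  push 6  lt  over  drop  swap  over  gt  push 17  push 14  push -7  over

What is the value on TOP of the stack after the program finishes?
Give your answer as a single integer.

After 'push -8': [-8]
After 'push 7': [-8, 7]
After 'push 15': [-8, 7, 15]
After 'mod': [-8, 7]
After 'push 6': [-8, 7, 6]
After 'lt': [-8, 0]
After 'over': [-8, 0, -8]
After 'drop': [-8, 0]
After 'swap': [0, -8]
After 'over': [0, -8, 0]
After 'gt': [0, 0]
After 'push 17': [0, 0, 17]
After 'push 14': [0, 0, 17, 14]
After 'push -7': [0, 0, 17, 14, -7]
After 'over': [0, 0, 17, 14, -7, 14]

Answer: 14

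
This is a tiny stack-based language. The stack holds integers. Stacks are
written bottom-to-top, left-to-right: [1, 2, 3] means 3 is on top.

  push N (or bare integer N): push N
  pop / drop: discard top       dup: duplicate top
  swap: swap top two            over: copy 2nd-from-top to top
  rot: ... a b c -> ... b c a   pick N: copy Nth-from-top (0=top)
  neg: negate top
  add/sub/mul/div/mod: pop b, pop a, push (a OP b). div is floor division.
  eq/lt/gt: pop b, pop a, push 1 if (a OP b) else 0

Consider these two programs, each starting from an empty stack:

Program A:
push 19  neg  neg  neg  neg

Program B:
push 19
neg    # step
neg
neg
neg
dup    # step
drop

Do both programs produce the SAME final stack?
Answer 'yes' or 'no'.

Program A trace:
  After 'push 19': [19]
  After 'neg': [-19]
  After 'neg': [19]
  After 'neg': [-19]
  After 'neg': [19]
Program A final stack: [19]

Program B trace:
  After 'push 19': [19]
  After 'neg': [-19]
  After 'neg': [19]
  After 'neg': [-19]
  After 'neg': [19]
  After 'dup': [19, 19]
  After 'drop': [19]
Program B final stack: [19]
Same: yes

Answer: yes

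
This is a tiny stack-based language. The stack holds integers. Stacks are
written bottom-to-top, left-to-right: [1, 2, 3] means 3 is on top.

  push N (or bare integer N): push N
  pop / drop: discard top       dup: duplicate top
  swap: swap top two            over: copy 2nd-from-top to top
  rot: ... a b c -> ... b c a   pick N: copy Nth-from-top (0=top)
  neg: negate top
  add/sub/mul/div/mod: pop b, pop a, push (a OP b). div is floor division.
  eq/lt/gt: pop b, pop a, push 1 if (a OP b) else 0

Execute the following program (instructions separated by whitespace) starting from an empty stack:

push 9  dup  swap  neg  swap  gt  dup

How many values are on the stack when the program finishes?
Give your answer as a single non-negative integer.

Answer: 2

Derivation:
After 'push 9': stack = [9] (depth 1)
After 'dup': stack = [9, 9] (depth 2)
After 'swap': stack = [9, 9] (depth 2)
After 'neg': stack = [9, -9] (depth 2)
After 'swap': stack = [-9, 9] (depth 2)
After 'gt': stack = [0] (depth 1)
After 'dup': stack = [0, 0] (depth 2)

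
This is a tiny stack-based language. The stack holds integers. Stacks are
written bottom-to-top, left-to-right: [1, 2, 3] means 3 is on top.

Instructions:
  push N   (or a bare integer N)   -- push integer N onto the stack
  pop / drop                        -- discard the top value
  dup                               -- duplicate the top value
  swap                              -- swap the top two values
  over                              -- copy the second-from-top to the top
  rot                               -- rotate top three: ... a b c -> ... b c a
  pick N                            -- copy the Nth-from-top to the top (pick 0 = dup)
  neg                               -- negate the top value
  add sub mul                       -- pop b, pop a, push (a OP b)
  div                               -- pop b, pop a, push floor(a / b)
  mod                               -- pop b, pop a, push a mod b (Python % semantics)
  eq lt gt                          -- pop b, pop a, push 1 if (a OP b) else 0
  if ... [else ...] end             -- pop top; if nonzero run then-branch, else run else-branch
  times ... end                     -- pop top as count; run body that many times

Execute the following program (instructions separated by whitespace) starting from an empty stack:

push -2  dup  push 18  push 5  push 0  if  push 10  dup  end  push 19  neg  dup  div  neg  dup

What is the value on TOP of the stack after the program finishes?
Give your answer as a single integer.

After 'push -2': [-2]
After 'dup': [-2, -2]
After 'push 18': [-2, -2, 18]
After 'push 5': [-2, -2, 18, 5]
After 'push 0': [-2, -2, 18, 5, 0]
After 'if': [-2, -2, 18, 5]
After 'push 19': [-2, -2, 18, 5, 19]
After 'neg': [-2, -2, 18, 5, -19]
After 'dup': [-2, -2, 18, 5, -19, -19]
After 'div': [-2, -2, 18, 5, 1]
After 'neg': [-2, -2, 18, 5, -1]
After 'dup': [-2, -2, 18, 5, -1, -1]

Answer: -1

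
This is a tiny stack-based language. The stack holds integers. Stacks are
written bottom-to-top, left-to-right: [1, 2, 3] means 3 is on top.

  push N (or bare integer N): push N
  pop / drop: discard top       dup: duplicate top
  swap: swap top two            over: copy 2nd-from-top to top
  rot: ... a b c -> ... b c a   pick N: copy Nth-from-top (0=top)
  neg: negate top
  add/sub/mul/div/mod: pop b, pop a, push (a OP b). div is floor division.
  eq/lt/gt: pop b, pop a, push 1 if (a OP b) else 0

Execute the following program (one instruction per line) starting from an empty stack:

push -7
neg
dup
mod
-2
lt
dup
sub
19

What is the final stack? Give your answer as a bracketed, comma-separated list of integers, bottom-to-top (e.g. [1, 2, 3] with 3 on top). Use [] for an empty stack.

After 'push -7': [-7]
After 'neg': [7]
After 'dup': [7, 7]
After 'mod': [0]
After 'push -2': [0, -2]
After 'lt': [0]
After 'dup': [0, 0]
After 'sub': [0]
After 'push 19': [0, 19]

Answer: [0, 19]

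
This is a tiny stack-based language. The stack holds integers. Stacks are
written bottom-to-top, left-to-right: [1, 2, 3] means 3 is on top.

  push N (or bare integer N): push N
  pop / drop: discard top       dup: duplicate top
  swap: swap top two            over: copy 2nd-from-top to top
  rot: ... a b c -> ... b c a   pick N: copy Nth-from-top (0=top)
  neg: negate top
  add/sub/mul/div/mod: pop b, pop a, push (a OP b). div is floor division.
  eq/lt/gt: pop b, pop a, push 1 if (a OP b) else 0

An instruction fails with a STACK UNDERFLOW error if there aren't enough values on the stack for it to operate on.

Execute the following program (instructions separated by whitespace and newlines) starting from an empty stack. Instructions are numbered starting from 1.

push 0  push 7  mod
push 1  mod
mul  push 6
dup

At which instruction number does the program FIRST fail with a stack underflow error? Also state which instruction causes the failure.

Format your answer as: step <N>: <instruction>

Answer: step 6: mul

Derivation:
Step 1 ('push 0'): stack = [0], depth = 1
Step 2 ('push 7'): stack = [0, 7], depth = 2
Step 3 ('mod'): stack = [0], depth = 1
Step 4 ('push 1'): stack = [0, 1], depth = 2
Step 5 ('mod'): stack = [0], depth = 1
Step 6 ('mul'): needs 2 value(s) but depth is 1 — STACK UNDERFLOW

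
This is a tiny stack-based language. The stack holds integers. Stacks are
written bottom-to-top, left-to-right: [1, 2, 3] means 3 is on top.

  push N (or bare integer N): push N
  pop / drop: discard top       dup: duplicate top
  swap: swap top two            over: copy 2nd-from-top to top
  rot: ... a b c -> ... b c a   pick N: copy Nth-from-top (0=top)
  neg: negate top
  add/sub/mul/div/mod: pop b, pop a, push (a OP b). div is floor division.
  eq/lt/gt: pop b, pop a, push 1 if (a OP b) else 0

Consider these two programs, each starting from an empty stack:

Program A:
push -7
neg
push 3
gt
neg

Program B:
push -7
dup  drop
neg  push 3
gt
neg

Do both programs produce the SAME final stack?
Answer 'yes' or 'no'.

Program A trace:
  After 'push -7': [-7]
  After 'neg': [7]
  After 'push 3': [7, 3]
  After 'gt': [1]
  After 'neg': [-1]
Program A final stack: [-1]

Program B trace:
  After 'push -7': [-7]
  After 'dup': [-7, -7]
  After 'drop': [-7]
  After 'neg': [7]
  After 'push 3': [7, 3]
  After 'gt': [1]
  After 'neg': [-1]
Program B final stack: [-1]
Same: yes

Answer: yes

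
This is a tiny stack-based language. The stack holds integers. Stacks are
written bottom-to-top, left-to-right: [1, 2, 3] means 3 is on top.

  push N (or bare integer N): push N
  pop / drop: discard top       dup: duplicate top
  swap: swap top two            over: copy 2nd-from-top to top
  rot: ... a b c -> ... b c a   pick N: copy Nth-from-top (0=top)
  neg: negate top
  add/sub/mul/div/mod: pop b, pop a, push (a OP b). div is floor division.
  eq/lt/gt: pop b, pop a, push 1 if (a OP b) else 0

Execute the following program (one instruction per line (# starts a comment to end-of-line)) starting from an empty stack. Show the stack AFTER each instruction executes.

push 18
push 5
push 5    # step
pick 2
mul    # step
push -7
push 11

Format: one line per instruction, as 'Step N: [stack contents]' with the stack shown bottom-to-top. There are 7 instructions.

Step 1: [18]
Step 2: [18, 5]
Step 3: [18, 5, 5]
Step 4: [18, 5, 5, 18]
Step 5: [18, 5, 90]
Step 6: [18, 5, 90, -7]
Step 7: [18, 5, 90, -7, 11]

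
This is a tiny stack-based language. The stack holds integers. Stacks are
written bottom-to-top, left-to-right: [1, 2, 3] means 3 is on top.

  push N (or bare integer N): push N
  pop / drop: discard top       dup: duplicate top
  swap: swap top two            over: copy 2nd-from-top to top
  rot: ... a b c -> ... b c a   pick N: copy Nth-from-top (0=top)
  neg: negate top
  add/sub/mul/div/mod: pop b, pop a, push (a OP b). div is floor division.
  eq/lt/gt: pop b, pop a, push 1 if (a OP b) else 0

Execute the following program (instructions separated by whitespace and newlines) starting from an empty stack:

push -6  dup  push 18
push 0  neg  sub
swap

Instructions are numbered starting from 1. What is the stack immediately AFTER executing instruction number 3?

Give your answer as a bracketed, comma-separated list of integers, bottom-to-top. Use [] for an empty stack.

Step 1 ('push -6'): [-6]
Step 2 ('dup'): [-6, -6]
Step 3 ('push 18'): [-6, -6, 18]

Answer: [-6, -6, 18]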